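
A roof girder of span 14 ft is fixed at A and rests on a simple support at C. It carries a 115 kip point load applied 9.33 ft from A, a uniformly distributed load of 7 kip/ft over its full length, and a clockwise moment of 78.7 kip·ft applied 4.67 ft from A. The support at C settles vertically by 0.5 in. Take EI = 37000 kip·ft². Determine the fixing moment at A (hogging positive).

M_A = 446.8 kip·ft

Choose R_C as the redundant. The primary structure is the cantilever fixed at A.
Deflection at C on the released cantilever, summing each load's contribution:
  point load 115 at a = 9.33: Pa²(3L − a)/(6EI) = 54508/EI
  UDL 7: wL⁴/(8EI) = 33614/EI
  clockwise couple 78.7 at a = 4.67: M₀a(2L − a)/(2EI) = 4287/EI
  δ_0 = 92409/EI
Tip deflection under a unit load at C: L³/(3EI) = 914.7/EI.
With EI = 37000 kip·ft²: δ_0 = 2.4975 ft and δ_{CC} = 0.024721 ft/kip.
Compatibility — the beam at C must follow the support down by 0.04167 ft: δ_0 − R_C·δ_{CC} = 0.04167, so R_C = (2.4975 − 0.04167)/0.024721 = 99.34 kip.
Moment equilibrium about A: M_A = Σ(load moments about A) − R_C·L = 1838 − 99.34×14 = 446.8 kip·ft.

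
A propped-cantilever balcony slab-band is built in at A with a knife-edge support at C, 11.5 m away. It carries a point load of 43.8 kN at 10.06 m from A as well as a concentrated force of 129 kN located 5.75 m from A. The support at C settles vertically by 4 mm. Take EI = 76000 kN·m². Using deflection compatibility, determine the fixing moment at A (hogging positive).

Choose R_C as the redundant. The primary structure is the cantilever fixed at A.
Primary-structure tip deflection at C by superposition:
  point load 43.8 at a = 10.06: Pa²(3L − a)/(6EI) = 18056/EI
  point load 129 at a = 5.75: Pa²(3L − a)/(6EI) = 20437/EI
  δ_0 = 38493/EI
Flexibility coefficient — unit upward force at C: δ_{CC} = L³/(3EI) = 507/EI.
With EI = 76000 kN·m²: δ_0 = 0.50648 m and δ_{CC} = 0.006671 m/kN.
Compatibility — the beam at C must follow the support down by 0.004 m: δ_0 − R_C·δ_{CC} = 0.004, so R_C = (0.50648 − 0.004)/0.006671 = 75.33 kN.
Moment equilibrium about A: M_A = Σ(load moments about A) − R_C·L = 1182 − 75.33×11.5 = 316.1 kN·m.

M_A = 316.1 kN·m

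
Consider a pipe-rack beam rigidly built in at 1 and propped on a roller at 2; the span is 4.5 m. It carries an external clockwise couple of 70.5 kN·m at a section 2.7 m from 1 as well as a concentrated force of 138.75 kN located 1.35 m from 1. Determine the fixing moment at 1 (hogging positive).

Choose R_2 as the redundant. The primary structure is the cantilever fixed at 1.
Deflection at 2 on the released cantilever, summing each load's contribution:
  clockwise couple 70.5 at a = 2.7: M₀a(2L − a)/(2EI) = 599.6/EI
  point load 138.75 at a = 1.35: Pa²(3L − a)/(6EI) = 512.1/EI
  δ_0 = 1112/EI
Flexibility coefficient — unit upward force at 2: δ_{22} = L³/(3EI) = 30.38/EI.
The prop prevents deflection at 2: R_2 = δ_0/δ_{22} = 1112/30.38 = 36.6 kN.
Moment equilibrium about 1: M_1 = Σ(load moments about 1) − R_2·L = 257.8 − 36.6×4.5 = 93.12 kN·m.

M_1 = 93.12 kN·m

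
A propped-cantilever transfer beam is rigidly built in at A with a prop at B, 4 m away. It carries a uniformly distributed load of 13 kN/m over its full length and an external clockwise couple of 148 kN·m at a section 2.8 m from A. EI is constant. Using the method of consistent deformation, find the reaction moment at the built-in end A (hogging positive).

Remove the prop at B; the released (primary) structure is a cantilever built in at A.
Downward deflection at the released point B due to the loads:
  UDL 13: wL⁴/(8EI) = 416/EI
  clockwise couple 148 at a = 2.8: M₀a(2L − a)/(2EI) = 1077/EI
  δ_0 = 1493/EI
Tip deflection under a unit load at B: L³/(3EI) = 21.33/EI.
Compatibility at B: δ_0 − R_B·δ_{BB} = 0, so R_B = 1493/21.33 = 70 kN.
Moment equilibrium about A: M_A = Σ(load moments about A) − R_B·L = 252 − 70×4 = -28.02 kN·m.

M_A = -28.02 kN·m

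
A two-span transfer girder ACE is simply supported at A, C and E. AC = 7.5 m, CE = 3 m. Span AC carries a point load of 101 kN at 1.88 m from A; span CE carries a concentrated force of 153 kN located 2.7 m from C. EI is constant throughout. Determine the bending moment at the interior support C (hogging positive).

M_C = 70.04 kN·m

Insert a hinge at C; M_C is the redundant, and each span becomes simply supported.
Discontinuity in slope at C on the released structure — sum the simple-span end rotations:
  span AC: point load 101 at a = 1.88: Pab(L + a)/(6LEI) = 222.4/EI
  span CE: point load 153 at a = 2.7: Pab(L + b)/(6LEI) = 22.72/EI
  relative rotation θ_0 = (222.4 + 22.72)/EI = 245.2/EI
A unit hogging moment at C produces rotation L₁/(3EI) + L₂/(3EI) = 3.5/EI.
Slope continuity at C: θ_0 = M_C·3.5/EI, so M_C = 245.2/3.5 = 70.04 kN·m (hogging).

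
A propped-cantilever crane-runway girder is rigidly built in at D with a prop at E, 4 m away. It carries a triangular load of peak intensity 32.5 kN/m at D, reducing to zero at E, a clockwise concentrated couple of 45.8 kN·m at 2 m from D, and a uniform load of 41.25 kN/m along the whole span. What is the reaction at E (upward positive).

R_E = 87.76 kN

Take the reaction at E as the redundant and release it; the primary structure is a cantilever fixed at D.
Deflection at E on the released cantilever, summing each load's contribution:
  triangular load, peak 32.5 at the fixed end: w₀L⁴/(30EI) = 277.3/EI
  clockwise couple 45.8 at a = 2: M₀a(2L − a)/(2EI) = 274.8/EI
  UDL 41.25: wL⁴/(8EI) = 1320/EI
  δ_0 = 1872/EI
Tip deflection under a unit load at E: L³/(3EI) = 21.33/EI.
Compatibility at E: δ_0 − R_E·δ_{EE} = 0, so R_E = 1872/21.33 = 87.76 kN.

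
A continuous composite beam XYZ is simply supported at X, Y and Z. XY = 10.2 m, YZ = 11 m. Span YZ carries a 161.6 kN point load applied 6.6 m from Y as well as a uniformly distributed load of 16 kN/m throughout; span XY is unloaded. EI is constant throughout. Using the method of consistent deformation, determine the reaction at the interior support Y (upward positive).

Release continuity at Y by inserting a hinge; the redundant is the internal moment M_Y. The primary structure is two simply-supported spans XY and YZ.
Discontinuity in slope at Y on the released structure — sum the simple-span end rotations:
  span YZ: point load 161.6 at a = 6.6: Pab(L + b)/(6LEI) = 1095/EI
  span YZ: UDL 16: wL³/(24EI) = 887.3/EI
  relative rotation θ_0 = (0 + 1982)/EI = 1982/EI
A unit hogging moment at Y produces rotation L₁/(3EI) + L₂/(3EI) = 7.067/EI.
Compatibility: M_Y·(L₁+L₂)/(3EI) = θ_0, giving M_Y = 280.5 kN·m (hogging).
Span XY, ΣM about X with M_Y applied at Y: R_Y^{XY}·10.2 = 0 + 280.5, so R_Y^{XY} = 27.5 kN and R_X = 0 − 27.5 = -27.5 kN.
Span YZ, ΣM about Z: R_Y^{YZ}·11 = 1679 + 280.5, so R_Y^{YZ} = 178.1 kN and R_Z = 337.6 − 178.1 = 159.5 kN.
R_Y = 27.5 + 178.1 = 205.6 kN.

R_Y = 205.6 kN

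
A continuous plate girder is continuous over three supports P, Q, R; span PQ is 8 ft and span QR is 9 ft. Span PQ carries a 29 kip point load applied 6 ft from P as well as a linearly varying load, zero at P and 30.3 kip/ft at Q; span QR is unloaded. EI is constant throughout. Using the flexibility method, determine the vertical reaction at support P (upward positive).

R_P = 37.81 kip

Take M_Q as the redundant. Released structure: two simple spans PQ and QR with a hinge at Q.
Rotations at Q on the released spans (each span's end-slope, ×1/EI):
  span PQ: point load 29 at a = 6: Pab(L + a)/(6LEI) = 101.5/EI
  span PQ: triangular load, peak 30.3: w₀L³/(45EI) = 344.7/EI
  relative rotation θ_0 = (446.2 + 0)/EI = 446.2/EI
A unit hogging moment at Q produces rotation L₁/(3EI) + L₂/(3EI) = 5.667/EI.
Compatibility: M_Q·(L₁+L₂)/(3EI) = θ_0, giving M_Q = 78.75 kip·ft (hogging).
Span PQ, ΣM about P with M_Q applied at Q: R_Q^{PQ}·8 = 820.4 + 78.75, so R_Q^{PQ} = 112.4 kip and R_P = 150.2 − 112.4 = 37.81 kip.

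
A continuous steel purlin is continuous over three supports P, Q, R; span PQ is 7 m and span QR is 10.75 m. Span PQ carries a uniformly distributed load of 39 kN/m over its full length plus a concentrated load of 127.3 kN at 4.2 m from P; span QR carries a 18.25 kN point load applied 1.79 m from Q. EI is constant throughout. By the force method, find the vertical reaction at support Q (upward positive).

R_Q = 269.8 kN

Release continuity at Q by inserting a hinge; the redundant is the internal moment M_Q. The primary structure is two simply-supported spans PQ and QR.
Rotations at Q on the released spans (each span's end-slope, ×1/EI):
  span PQ: UDL 39: wL³/(24EI) = 557.4/EI
  span PQ: point load 127.3 at a = 4.2: Pab(L + a)/(6LEI) = 399.2/EI
  span QR: point load 18.25 at a = 1.79: Pab(L + b)/(6LEI) = 89.44/EI
  relative rotation θ_0 = (956.6 + 89.44)/EI = 1046/EI
A unit hogging moment at Q produces rotation L₁/(3EI) + L₂/(3EI) = 5.917/EI.
Slope continuity at Q: θ_0 = M_Q·5.917/EI, so M_Q = 1046/5.917 = 176.8 kN·m (hogging).
Span PQ, ΣM about P with M_Q applied at Q: R_Q^{PQ}·7 = 1490 + 176.8, so R_Q^{PQ} = 238.1 kN and R_P = 400.3 − 238.1 = 162.2 kN.
Span QR, ΣM about R: R_Q^{QR}·10.75 = 163.5 + 176.8, so R_Q^{QR} = 31.66 kN and R_R = 18.25 − 31.66 = -13.41 kN.
R_Q = 238.1 + 31.66 = 269.8 kN.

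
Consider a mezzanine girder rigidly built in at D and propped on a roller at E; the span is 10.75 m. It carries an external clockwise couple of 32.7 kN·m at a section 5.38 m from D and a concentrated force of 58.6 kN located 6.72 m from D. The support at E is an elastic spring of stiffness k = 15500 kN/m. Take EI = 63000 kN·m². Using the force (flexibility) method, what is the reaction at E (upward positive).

R_E = 30.32 kN

Choose R_E as the redundant. The primary structure is the cantilever fixed at D.
Deflection at E on the released cantilever, summing each load's contribution:
  clockwise couple 32.7 at a = 5.38: M₀a(2L − a)/(2EI) = 1418/EI
  point load 58.6 at a = 6.72: Pa²(3L − a)/(6EI) = 11260/EI
  δ_0 = 12678/EI
Tip deflection under a unit load at E: L³/(3EI) = 414.1/EI.
With EI = 63000 kN·m²: δ_0 = 0.20124 m and δ_{EE} = 0.006573 m/kN.
Compatibility — the spring shortens by R_E/k under the reaction it provides: δ_0 − R_E·δ_{EE} = R_E/k. With 1/k = 0.000065 m/kN, R_E = δ_0 / (δ_{EE} + 1/k) = 0.20124 / (0.006573 + 0.000065) = 30.32 kN.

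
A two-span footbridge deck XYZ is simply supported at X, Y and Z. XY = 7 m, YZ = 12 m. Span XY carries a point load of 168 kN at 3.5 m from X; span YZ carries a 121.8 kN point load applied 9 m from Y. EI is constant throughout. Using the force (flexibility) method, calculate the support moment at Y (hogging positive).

M_Y = 189.4 kN·m

Take M_Y as the redundant. Released structure: two simple spans XY and YZ with a hinge at Y.
Discontinuity in slope at Y on the released structure — sum the simple-span end rotations:
  span XY: point load 168 at a = 3.5: Pab(L + a)/(6LEI) = 514.5/EI
  span YZ: point load 121.8 at a = 9: Pab(L + b)/(6LEI) = 685.1/EI
  relative rotation θ_0 = (514.5 + 685.1)/EI = 1200/EI
A unit hogging moment at Y produces rotation L₁/(3EI) + L₂/(3EI) = 6.333/EI.
Slope continuity at Y: θ_0 = M_Y·6.333/EI, so M_Y = 1200/6.333 = 189.4 kN·m (hogging).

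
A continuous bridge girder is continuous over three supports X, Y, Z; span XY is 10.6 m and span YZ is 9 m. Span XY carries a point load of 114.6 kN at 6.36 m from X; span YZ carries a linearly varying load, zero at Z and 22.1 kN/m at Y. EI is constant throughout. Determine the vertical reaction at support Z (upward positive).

Release continuity at Y by inserting a hinge; the redundant is the internal moment M_Y. The primary structure is two simply-supported spans XY and YZ.
Rotations at Y on the released spans (each span's end-slope, ×1/EI):
  span XY: point load 114.6 at a = 6.36: Pab(L + a)/(6LEI) = 824.1/EI
  span YZ: triangular load, peak 22.1: w₀L³/(45EI) = 358/EI
  relative rotation θ_0 = (824.1 + 358)/EI = 1182/EI
A unit hogging moment at Y produces rotation L₁/(3EI) + L₂/(3EI) = 6.533/EI.
Compatibility: M_Y·(L₁+L₂)/(3EI) = θ_0, giving M_Y = 180.9 kN·m (hogging).
Span YZ, ΣM about Z: R_Y^{YZ}·9 = 596.7 + 180.9, so R_Y^{YZ} = 86.4 kN and R_Z = 99.45 − 86.4 = 13.05 kN.

R_Z = 13.05 kN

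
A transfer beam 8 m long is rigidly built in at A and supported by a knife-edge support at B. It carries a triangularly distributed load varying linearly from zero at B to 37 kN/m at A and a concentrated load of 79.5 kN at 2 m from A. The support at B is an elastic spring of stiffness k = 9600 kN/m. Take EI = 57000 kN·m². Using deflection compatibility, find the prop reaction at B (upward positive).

R_B = 35.21 kN

Take the reaction at B as the redundant and release it; the primary structure is a cantilever fixed at A.
Free-end deflection of the primary structure under the applied loading (downward +):
  triangular load, peak 37 at the fixed end: w₀L⁴/(30EI) = 5052/EI
  point load 79.5 at a = 2: Pa²(3L − a)/(6EI) = 1166/EI
  δ_0 = 6218/EI
Tip deflection under a unit load at B: L³/(3EI) = 170.7/EI.
With EI = 57000 kN·m²: δ_0 = 0.10908 m and δ_{BB} = 0.002994 m/kN.
Compatibility — the spring shortens by R_B/k under the reaction it provides: δ_0 − R_B·δ_{BB} = R_B/k. With 1/k = 0.000104 m/kN, R_B = δ_0 / (δ_{BB} + 1/k) = 0.10908 / (0.002994 + 0.000104) = 35.21 kN.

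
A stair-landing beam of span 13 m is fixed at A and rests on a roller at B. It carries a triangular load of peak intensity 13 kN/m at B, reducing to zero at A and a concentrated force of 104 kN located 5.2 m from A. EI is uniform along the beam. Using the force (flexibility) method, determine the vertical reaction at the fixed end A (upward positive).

Choose R_B as the redundant. The primary structure is the cantilever fixed at A.
Free-end deflection of the primary structure under the applied loading (downward +):
  triangular load, peak 13 at the free end: 11w₀L⁴/(120EI) = 34035/EI
  point load 104 at a = 5.2: Pa²(3L − a)/(6EI) = 15842/EI
  δ_0 = 49877/EI
Flexibility coefficient — unit upward force at B: δ_{BB} = L³/(3EI) = 732.3/EI.
Compatibility at B: δ_0 − R_B·δ_{BB} = 0, so R_B = 49877/732.3 = 68.11 kN.
Vertical equilibrium: R_A = ΣP − R_B = 188.5 − 68.11 = 120.4 kN.

R_A = 120.4 kN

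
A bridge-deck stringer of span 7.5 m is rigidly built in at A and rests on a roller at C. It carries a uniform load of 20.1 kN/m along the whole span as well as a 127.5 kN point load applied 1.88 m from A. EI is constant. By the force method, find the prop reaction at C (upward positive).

Release the roller at C. Primary structure: cantilever fixed at A.
Primary-structure tip deflection at C by superposition:
  UDL 20.1: wL⁴/(8EI) = 7950/EI
  point load 127.5 at a = 1.88: Pa²(3L − a)/(6EI) = 1549/EI
  δ_0 = 9498/EI
Flexibility coefficient — unit upward force at C: δ_{CC} = L³/(3EI) = 140.6/EI.
The prop prevents deflection at C: R_C = δ_0/δ_{CC} = 9498/140.6 = 67.54 kN.

R_C = 67.54 kN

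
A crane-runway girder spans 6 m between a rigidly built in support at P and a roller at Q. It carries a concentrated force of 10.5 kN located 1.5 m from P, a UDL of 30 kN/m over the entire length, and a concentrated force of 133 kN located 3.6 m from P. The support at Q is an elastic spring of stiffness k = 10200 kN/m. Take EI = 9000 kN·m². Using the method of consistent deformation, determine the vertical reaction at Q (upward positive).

R_Q = 124.3 kN

Release the roller at Q. Primary structure: cantilever fixed at P.
Downward deflection at the released point Q due to the loads:
  point load 10.5 at a = 1.5: Pa²(3L − a)/(6EI) = 64.97/EI
  UDL 30: wL⁴/(8EI) = 4860/EI
  point load 133 at a = 3.6: Pa²(3L − a)/(6EI) = 4137/EI
  δ_0 = 9062/EI
Tip deflection under a unit load at Q: L³/(3EI) = 72/EI.
With EI = 9000 kN·m²: δ_0 = 1.0069 m and δ_{QQ} = 0.008 m/kN.
Compatibility — the spring shortens by R_Q/k under the reaction it provides: δ_0 − R_Q·δ_{QQ} = R_Q/k. With 1/k = 0.000098 m/kN, R_Q = δ_0 / (δ_{QQ} + 1/k) = 1.0069 / (0.008 + 0.000098) = 124.3 kN.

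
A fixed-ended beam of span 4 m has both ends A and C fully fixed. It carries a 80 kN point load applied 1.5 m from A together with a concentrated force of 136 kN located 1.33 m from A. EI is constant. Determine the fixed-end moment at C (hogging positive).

Release both end moments; the primary structure is a simply-supported span AC with redundants M_A and M_C.
Simple-span end rotations at A and C under the given loads:
  at A: point load 80 at a = 1.5: Pab(L + b)/(6LEI) = 81.25/EI
  at C: point load 80 at a = 1.5: Pab(L + a)/(6LEI) = 68.75/EI
  at A: point load 136 at a = 1.33: Pab(L + b)/(6LEI) = 134.2/EI
  at C: point load 136 at a = 1.33: Pab(L + a)/(6LEI) = 107.3/EI
  θ_A0 = 215.5/EI,  θ_C0 = 176/EI
Flexibility coefficients: a unit moment at one end gives L/(3EI) there and L/(6EI) at the far end, so f₁₁ = f₂₂ = 1.333/EI and f₁₂ = f₂₁ = 0.6667/EI.
Compatibility — zero rotation at each built-in end:
  1.333 M_A + 0.6667 M_C = 215.5
  0.6667 M_A + 1.333 M_C = 176
Solving the pair gives M_A = 127.5 kN·m and M_C = 68.27 kN·m (hogging).

M_C = 68.27 kN·m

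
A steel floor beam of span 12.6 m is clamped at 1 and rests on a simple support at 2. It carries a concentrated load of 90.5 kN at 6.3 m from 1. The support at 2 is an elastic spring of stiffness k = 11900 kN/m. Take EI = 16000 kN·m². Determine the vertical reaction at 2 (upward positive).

R_2 = 28.22 kN

Release the roller at 2. Primary structure: cantilever fixed at 1.
Free-end deflection of the primary structure under the applied loading (downward +):
  point load 90.5 at a = 6.3: Pa²(3L − a)/(6EI) = 18858/EI
Tip deflection under a unit load at 2: L³/(3EI) = 666.8/EI.
With EI = 16000 kN·m²: δ_0 = 1.1786 m and δ_{22} = 0.041675 m/kN.
Compatibility — the spring shortens by R_2/k under the reaction it provides: δ_0 − R_2·δ_{22} = R_2/k. With 1/k = 0.000084 m/kN, R_2 = δ_0 / (δ_{22} + 1/k) = 1.1786 / (0.041675 + 0.000084) = 28.22 kN.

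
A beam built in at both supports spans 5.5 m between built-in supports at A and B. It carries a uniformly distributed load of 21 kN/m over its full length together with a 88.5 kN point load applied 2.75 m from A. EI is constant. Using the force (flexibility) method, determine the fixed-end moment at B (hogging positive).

Release both end moments; the primary structure is a simply-supported span AB with redundants M_A and M_B.
End rotations of the released simple span under the applied load (×1/EI):
  at A: UDL 21: wL³/(24EI) = 145.6/EI
  at B: UDL 21: wL³/(24EI) = 145.6/EI
  at A: point load 88.5 at a = 2.75: Pab(L + b)/(6LEI) = 167.3/EI
  at B: point load 88.5 at a = 2.75: Pab(L + a)/(6LEI) = 167.3/EI
  θ_A0 = 312.9/EI,  θ_B0 = 312.9/EI
Flexibility coefficients: a unit moment at one end gives L/(3EI) there and L/(6EI) at the far end, so f₁₁ = f₂₂ = 1.833/EI and f₁₂ = f₂₁ = 0.9167/EI.
Compatibility — zero rotation at each built-in end:
  1.833 M_A + 0.9167 M_B = 312.9
  0.9167 M_A + 1.833 M_B = 312.9
Solving the pair gives M_A = 113.8 kN·m and M_B = 113.8 kN·m (hogging).

M_B = 113.8 kN·m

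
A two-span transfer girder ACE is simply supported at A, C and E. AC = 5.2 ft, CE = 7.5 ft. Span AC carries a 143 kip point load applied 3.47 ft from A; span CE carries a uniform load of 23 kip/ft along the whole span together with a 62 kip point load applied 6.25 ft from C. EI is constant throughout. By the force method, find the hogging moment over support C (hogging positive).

Release continuity at C by inserting a hinge; the redundant is the internal moment M_C. The primary structure is two simply-supported spans AC and CE.
Rotations at C on the released spans (each span's end-slope, ×1/EI):
  span AC: point load 143 at a = 3.47: Pab(L + a)/(6LEI) = 238.5/EI
  span CE: UDL 23: wL³/(24EI) = 404.3/EI
  span CE: point load 62 at a = 6.25: Pab(L + b)/(6LEI) = 94.18/EI
  relative rotation θ_0 = (238.5 + 498.5)/EI = 737/EI
A unit hogging moment at C produces rotation L₁/(3EI) + L₂/(3EI) = 4.233/EI.
Slope continuity at C: θ_0 = M_C·4.233/EI, so M_C = 737/4.233 = 174.1 kip·ft (hogging).

M_C = 174.1 kip·ft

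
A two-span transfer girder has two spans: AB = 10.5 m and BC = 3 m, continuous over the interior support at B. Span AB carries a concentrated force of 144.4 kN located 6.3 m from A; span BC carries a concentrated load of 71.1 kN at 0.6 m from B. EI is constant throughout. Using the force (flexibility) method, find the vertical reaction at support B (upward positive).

R_B = 243.5 kN

Take M_B as the redundant. Released structure: two simple spans AB and BC with a hinge at B.
Rotations at B on the released spans (each span's end-slope, ×1/EI):
  span AB: point load 144.4 at a = 6.3: Pab(L + a)/(6LEI) = 1019/EI
  span BC: point load 71.1 at a = 0.6: Pab(L + b)/(6LEI) = 30.72/EI
  relative rotation θ_0 = (1019 + 30.72)/EI = 1050/EI
A unit hogging moment at B produces rotation L₁/(3EI) + L₂/(3EI) = 4.5/EI.
Slope continuity at B: θ_0 = M_B·4.5/EI, so M_B = 1050/4.5 = 233.2 kN·m (hogging).
Span AB, ΣM about A with M_B applied at B: R_B^{AB}·10.5 = 909.7 + 233.2, so R_B^{AB} = 108.9 kN and R_A = 144.4 − 108.9 = 35.55 kN.
Span BC, ΣM about C: R_B^{BC}·3 = 170.6 + 233.2, so R_B^{BC} = 134.6 kN and R_C = 71.1 − 134.6 = -63.53 kN.
R_B = 108.9 + 134.6 = 243.5 kN.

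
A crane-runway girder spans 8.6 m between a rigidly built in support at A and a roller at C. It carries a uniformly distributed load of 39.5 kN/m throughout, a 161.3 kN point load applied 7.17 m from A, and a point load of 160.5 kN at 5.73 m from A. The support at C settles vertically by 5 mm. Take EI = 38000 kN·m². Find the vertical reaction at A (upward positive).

R_A = 330.4 kN

Remove the prop at C; the released (primary) structure is a cantilever built in at A.
Downward deflection at the released point C due to the loads:
  UDL 39.5: wL⁴/(8EI) = 27009/EI
  point load 161.3 at a = 7.17: Pa²(3L − a)/(6EI) = 25747/EI
  point load 160.5 at a = 5.73: Pa²(3L − a)/(6EI) = 17627/EI
  δ_0 = 70383/EI
Tip deflection under a unit load at C: L³/(3EI) = 212/EI.
With EI = 38000 kN·m²: δ_0 = 1.8522 m and δ_{CC} = 0.005579 m/kN.
Compatibility — the beam at C must follow the support down by 0.005 m: δ_0 − R_C·δ_{CC} = 0.005, so R_C = (1.8522 − 0.005)/0.005579 = 331.1 kN.
Vertical equilibrium: R_A = ΣP − R_C = 661.5 − 331.1 = 330.4 kN.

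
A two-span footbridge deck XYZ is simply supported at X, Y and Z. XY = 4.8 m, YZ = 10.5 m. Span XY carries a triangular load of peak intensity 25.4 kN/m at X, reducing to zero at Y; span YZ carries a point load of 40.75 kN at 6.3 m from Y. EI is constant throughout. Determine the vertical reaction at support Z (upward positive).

Insert a hinge at Y; M_Y is the redundant, and each span becomes simply supported.
End slopes at the hinge Y, treating each span as simply supported:
  span XY: triangular load, peak 25.4: 7w₀L³/(360EI) = 54.62/EI
  span YZ: point load 40.75 at a = 6.3: Pab(L + b)/(6LEI) = 251.6/EI
  relative rotation θ_0 = (54.62 + 251.6)/EI = 306.2/EI
A unit hogging moment at Y produces rotation L₁/(3EI) + L₂/(3EI) = 5.1/EI.
Slope continuity at Y: θ_0 = M_Y·5.1/EI, so M_Y = 306.2/5.1 = 60.04 kN·m (hogging).
Span YZ, ΣM about Z: R_Y^{YZ}·10.5 = 171.2 + 60.04, so R_Y^{YZ} = 22.02 kN and R_Z = 40.75 − 22.02 = 18.73 kN.

R_Z = 18.73 kN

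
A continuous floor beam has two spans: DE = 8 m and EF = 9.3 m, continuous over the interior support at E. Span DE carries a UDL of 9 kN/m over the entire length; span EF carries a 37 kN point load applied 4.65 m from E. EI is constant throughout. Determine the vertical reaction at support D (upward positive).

Take M_E as the redundant. Released structure: two simple spans DE and EF with a hinge at E.
Discontinuity in slope at E on the released structure — sum the simple-span end rotations:
  span DE: UDL 9: wL³/(24EI) = 192/EI
  span EF: point load 37 at a = 4.65: Pab(L + b)/(6LEI) = 200/EI
  relative rotation θ_0 = (192 + 200)/EI = 392/EI
A unit hogging moment at E produces rotation L₁/(3EI) + L₂/(3EI) = 5.767/EI.
Compatibility: M_E·(L₁+L₂)/(3EI) = θ_0, giving M_E = 67.98 kN·m (hogging).
Span DE, ΣM about D with M_E applied at E: R_E^{DE}·8 = 288 + 67.98, so R_E^{DE} = 44.5 kN and R_D = 72 − 44.5 = 27.5 kN.

R_D = 27.5 kN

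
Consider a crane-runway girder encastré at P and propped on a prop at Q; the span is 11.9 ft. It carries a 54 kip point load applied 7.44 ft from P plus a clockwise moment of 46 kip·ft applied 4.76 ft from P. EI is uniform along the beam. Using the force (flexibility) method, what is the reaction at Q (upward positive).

R_Q = 28.77 kip

Take the reaction at Q as the redundant and release it; the primary structure is a cantilever fixed at P.
Primary-structure tip deflection at Q by superposition:
  point load 54 at a = 7.44: Pa²(3L − a)/(6EI) = 14079/EI
  clockwise couple 46 at a = 4.76: M₀a(2L − a)/(2EI) = 2084/EI
  δ_0 = 16163/EI
Tip deflection under a unit load at Q: L³/(3EI) = 561.7/EI.
Compatibility at Q: δ_0 − R_Q·δ_{QQ} = 0, so R_Q = 16163/561.7 = 28.77 kip.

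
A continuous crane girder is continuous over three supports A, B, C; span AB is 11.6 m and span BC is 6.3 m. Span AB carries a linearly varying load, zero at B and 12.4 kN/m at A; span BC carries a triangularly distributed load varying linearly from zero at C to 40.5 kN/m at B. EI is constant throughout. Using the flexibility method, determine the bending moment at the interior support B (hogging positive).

Insert a hinge at B; M_B is the redundant, and each span becomes simply supported.
End slopes at the hinge B, treating each span as simply supported:
  span AB: triangular load, peak 12.4: 7w₀L³/(360EI) = 376.3/EI
  span BC: triangular load, peak 40.5: w₀L³/(45EI) = 225/EI
  relative rotation θ_0 = (376.3 + 225)/EI = 601.4/EI
A unit hogging moment at B produces rotation L₁/(3EI) + L₂/(3EI) = 5.967/EI.
Compatibility: M_B·(L₁+L₂)/(3EI) = θ_0, giving M_B = 100.8 kN·m (hogging).

M_B = 100.8 kN·m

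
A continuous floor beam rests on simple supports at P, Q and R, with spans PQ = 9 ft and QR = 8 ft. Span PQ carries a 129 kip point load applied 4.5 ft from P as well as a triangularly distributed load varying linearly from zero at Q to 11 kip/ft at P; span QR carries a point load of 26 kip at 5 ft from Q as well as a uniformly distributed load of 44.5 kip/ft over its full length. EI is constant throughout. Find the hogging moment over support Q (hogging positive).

M_Q = 326.1 kip·ft

Release continuity at Q by inserting a hinge; the redundant is the internal moment M_Q. The primary structure is two simply-supported spans PQ and QR.
Discontinuity in slope at Q on the released structure — sum the simple-span end rotations:
  span PQ: point load 129 at a = 4.5: Pab(L + a)/(6LEI) = 653.1/EI
  span PQ: triangular load, peak 11: 7w₀L³/(360EI) = 155.9/EI
  span QR: point load 26 at a = 5: Pab(L + b)/(6LEI) = 89.38/EI
  span QR: UDL 44.5: wL³/(24EI) = 949.3/EI
  relative rotation θ_0 = (809 + 1039)/EI = 1848/EI
A unit hogging moment at Q produces rotation L₁/(3EI) + L₂/(3EI) = 5.667/EI.
Slope continuity at Q: θ_0 = M_Q·5.667/EI, so M_Q = 1848/5.667 = 326.1 kip·ft (hogging).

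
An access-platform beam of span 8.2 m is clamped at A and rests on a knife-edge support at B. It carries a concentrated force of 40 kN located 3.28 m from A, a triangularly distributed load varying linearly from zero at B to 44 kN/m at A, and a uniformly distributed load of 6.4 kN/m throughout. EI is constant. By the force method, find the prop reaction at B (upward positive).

R_B = 64.08 kN

Choose R_B as the redundant. The primary structure is the cantilever fixed at A.
Free-end deflection of the primary structure under the applied loading (downward +):
  point load 40 at a = 3.28: Pa²(3L − a)/(6EI) = 1529/EI
  triangular load, peak 44 at the fixed end: w₀L⁴/(30EI) = 6631/EI
  UDL 6.4: wL⁴/(8EI) = 3617/EI
  δ_0 = 11777/EI
Tip deflection under a unit load at B: L³/(3EI) = 183.8/EI.
The prop prevents deflection at B: R_B = δ_0/δ_{BB} = 11777/183.8 = 64.08 kN.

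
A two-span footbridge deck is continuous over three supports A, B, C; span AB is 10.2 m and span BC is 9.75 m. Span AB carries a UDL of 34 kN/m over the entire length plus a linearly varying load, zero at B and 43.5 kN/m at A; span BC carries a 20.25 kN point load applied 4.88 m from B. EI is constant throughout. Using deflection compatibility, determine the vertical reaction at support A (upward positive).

R_A = 284.1 kN

Release continuity at B by inserting a hinge; the redundant is the internal moment M_B. The primary structure is two simply-supported spans AB and BC.
Discontinuity in slope at B on the released structure — sum the simple-span end rotations:
  span AB: UDL 34: wL³/(24EI) = 1503/EI
  span AB: triangular load, peak 43.5: 7w₀L³/(360EI) = 897.6/EI
  span BC: point load 20.25 at a = 4.88: Pab(L + b)/(6LEI) = 120.3/EI
  relative rotation θ_0 = (2401 + 120.3)/EI = 2521/EI
A unit hogging moment at B produces rotation L₁/(3EI) + L₂/(3EI) = 6.65/EI.
Slope continuity at B: θ_0 = M_B·6.65/EI, so M_B = 2521/6.65 = 379.1 kN·m (hogging).
Span AB, ΣM about A with M_B applied at B: R_B^{AB}·10.2 = 2523 + 379.1, so R_B^{AB} = 284.5 kN and R_A = 568.6 − 284.5 = 284.1 kN.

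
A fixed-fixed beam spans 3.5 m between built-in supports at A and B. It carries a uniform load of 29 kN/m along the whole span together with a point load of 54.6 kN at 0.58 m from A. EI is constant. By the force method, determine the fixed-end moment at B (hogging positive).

M_B = 33.98 kN·m

Take the two fixed-end moments M_A, M_B as redundants; the released structure is the simple span AB.
End rotations of the released simple span under the applied load (×1/EI):
  at A: UDL 29: wL³/(24EI) = 51.81/EI
  at B: UDL 29: wL³/(24EI) = 51.81/EI
  at A: point load 54.6 at a = 0.58: Pab(L + b)/(6LEI) = 28.27/EI
  at B: point load 54.6 at a = 0.58: Pab(L + a)/(6LEI) = 17.97/EI
  θ_A0 = 80.08/EI,  θ_B0 = 69.77/EI
Flexibility coefficients: a unit moment at one end gives L/(3EI) there and L/(6EI) at the far end, so f₁₁ = f₂₂ = 1.167/EI and f₁₂ = f₂₁ = 0.5833/EI.
Compatibility — zero rotation at each built-in end:
  1.167 M_A + 0.5833 M_B = 80.08
  0.5833 M_A + 1.167 M_B = 69.77
Solving the pair gives M_A = 51.65 kN·m and M_B = 33.98 kN·m (hogging).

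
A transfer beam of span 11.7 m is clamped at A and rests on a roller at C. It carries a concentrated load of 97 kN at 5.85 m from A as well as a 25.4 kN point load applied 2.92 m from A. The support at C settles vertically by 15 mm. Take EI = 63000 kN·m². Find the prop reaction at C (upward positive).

Remove the prop at C; the released (primary) structure is a cantilever built in at A.
Primary-structure tip deflection at C by superposition:
  point load 97 at a = 5.85: Pa²(3L − a)/(6EI) = 16183/EI
  point load 25.4 at a = 2.92: Pa²(3L − a)/(6EI) = 1162/EI
  δ_0 = 17345/EI
Tip deflection under a unit load at C: L³/(3EI) = 533.9/EI.
With EI = 63000 kN·m²: δ_0 = 0.27531 m and δ_{CC} = 0.008474 m/kN.
Compatibility — the beam at C must follow the support down by 0.015 m: δ_0 − R_C·δ_{CC} = 0.015, so R_C = (0.27531 − 0.015)/0.008474 = 30.72 kN.

R_C = 30.72 kN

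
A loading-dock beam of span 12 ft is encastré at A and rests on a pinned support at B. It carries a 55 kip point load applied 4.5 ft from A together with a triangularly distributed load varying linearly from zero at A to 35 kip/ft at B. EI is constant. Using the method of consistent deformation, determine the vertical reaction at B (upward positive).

Remove the prop at B; the released (primary) structure is a cantilever built in at A.
Free-end deflection of the primary structure under the applied loading (downward +):
  point load 55 at a = 4.5: Pa²(3L − a)/(6EI) = 5847/EI
  triangular load, peak 35 at the free end: 11w₀L⁴/(120EI) = 66528/EI
  δ_0 = 72375/EI
Tip deflection under a unit load at B: L³/(3EI) = 576/EI.
The prop prevents deflection at B: R_B = δ_0/δ_{BB} = 72375/576 = 125.7 kip.

R_B = 125.7 kip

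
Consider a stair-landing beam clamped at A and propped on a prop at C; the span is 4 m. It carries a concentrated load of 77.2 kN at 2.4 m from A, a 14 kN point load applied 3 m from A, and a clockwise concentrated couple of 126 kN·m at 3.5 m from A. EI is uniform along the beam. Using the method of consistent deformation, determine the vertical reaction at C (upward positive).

R_C = 88.72 kN

Remove the prop at C; the released (primary) structure is a cantilever built in at A.
Primary-structure tip deflection at C by superposition:
  point load 77.2 at a = 2.4: Pa²(3L − a)/(6EI) = 711.5/EI
  point load 14 at a = 3: Pa²(3L − a)/(6EI) = 189/EI
  clockwise couple 126 at a = 3.5: M₀a(2L − a)/(2EI) = 992.2/EI
  δ_0 = 1893/EI
Flexibility coefficient — unit upward force at C: δ_{CC} = L³/(3EI) = 21.33/EI.
The prop prevents deflection at C: R_C = δ_0/δ_{CC} = 1893/21.33 = 88.72 kN.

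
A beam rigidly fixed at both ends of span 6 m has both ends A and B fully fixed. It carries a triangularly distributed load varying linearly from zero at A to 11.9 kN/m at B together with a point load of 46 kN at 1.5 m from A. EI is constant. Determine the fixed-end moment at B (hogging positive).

M_B = 34.36 kN·m

Release both end moments; the primary structure is a simply-supported span AB with redundants M_A and M_B.
Simple-span end rotations at A and B under the given loads:
  at A: triangular load, peak 11.9: 7w₀L³/(360EI) = 49.98/EI
  at B: triangular load, peak 11.9: w₀L³/(45EI) = 57.12/EI
  at A: point load 46 at a = 1.5: Pab(L + b)/(6LEI) = 90.56/EI
  at B: point load 46 at a = 1.5: Pab(L + a)/(6LEI) = 64.69/EI
  θ_A0 = 140.5/EI,  θ_B0 = 121.8/EI
Flexibility coefficients: a unit moment at one end gives L/(3EI) there and L/(6EI) at the far end, so f₁₁ = f₂₂ = 2/EI and f₁₂ = f₂₁ = 1/EI.
Compatibility — zero rotation at each built-in end:
  2 M_A + 1 M_B = 140.5
  1 M_A + 2 M_B = 121.8
Solving the pair gives M_A = 53.09 kN·m and M_B = 34.36 kN·m (hogging).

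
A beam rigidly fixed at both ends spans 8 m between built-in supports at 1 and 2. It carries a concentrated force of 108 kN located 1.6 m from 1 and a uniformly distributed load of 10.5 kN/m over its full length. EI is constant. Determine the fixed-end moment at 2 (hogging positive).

Take the two fixed-end moments M_1, M_2 as redundants; the released structure is the simple span 12.
End rotations of the released simple span under the applied load (×1/EI):
  at 1: point load 108 at a = 1.6: Pab(L + b)/(6LEI) = 331.8/EI
  at 2: point load 108 at a = 1.6: Pab(L + a)/(6LEI) = 221.2/EI
  at 1: UDL 10.5: wL³/(24EI) = 224/EI
  at 2: UDL 10.5: wL³/(24EI) = 224/EI
  θ_10 = 555.8/EI,  θ_20 = 445.2/EI
Flexibility coefficients: a unit moment at one end gives L/(3EI) there and L/(6EI) at the far end, so f₁₁ = f₂₂ = 2.667/EI and f₁₂ = f₂₁ = 1.333/EI.
Compatibility — zero rotation at each built-in end:
  2.667 M_1 + 1.333 M_2 = 555.8
  1.333 M_1 + 2.667 M_2 = 445.2
Solving the pair gives M_1 = 166.6 kN·m and M_2 = 83.65 kN·m (hogging).

M_2 = 83.65 kN·m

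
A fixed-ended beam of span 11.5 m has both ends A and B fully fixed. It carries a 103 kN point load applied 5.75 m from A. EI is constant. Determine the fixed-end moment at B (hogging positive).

Release both end moments; the primary structure is a simply-supported span AB with redundants M_A and M_B.
On the primary (simply-supported) span, the end slopes from the loading are:
  at A: point load 103 at a = 5.75: Pab(L + b)/(6LEI) = 851.4/EI
  at B: point load 103 at a = 5.75: Pab(L + a)/(6LEI) = 851.4/EI
  θ_A0 = 851.4/EI,  θ_B0 = 851.4/EI
Flexibility coefficients: a unit moment at one end gives L/(3EI) there and L/(6EI) at the far end, so f₁₁ = f₂₂ = 3.833/EI and f₁₂ = f₂₁ = 1.917/EI.
Compatibility — zero rotation at each built-in end:
  3.833 M_A + 1.917 M_B = 851.4
  1.917 M_A + 3.833 M_B = 851.4
Solving the pair gives M_A = 148.1 kN·m and M_B = 148.1 kN·m (hogging).

M_B = 148.1 kN·m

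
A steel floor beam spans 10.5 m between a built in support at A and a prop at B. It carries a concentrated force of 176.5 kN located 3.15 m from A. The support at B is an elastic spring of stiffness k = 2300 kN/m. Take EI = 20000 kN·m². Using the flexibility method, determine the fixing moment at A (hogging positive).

Release the roller at B. Primary structure: cantilever fixed at A.
Deflection at B on the released cantilever, summing each load's contribution:
  point load 176.5 at a = 3.15: Pa²(3L − a)/(6EI) = 8275/EI
Tip deflection under a unit load at B: L³/(3EI) = 385.9/EI.
With EI = 20000 kN·m²: δ_0 = 0.41375 m and δ_{BB} = 0.019294 m/kN.
Compatibility — the spring shortens by R_B/k under the reaction it provides: δ_0 − R_B·δ_{BB} = R_B/k. With 1/k = 0.000435 m/kN, R_B = δ_0 / (δ_{BB} + 1/k) = 0.41375 / (0.019294 + 0.000435) = 20.97 kN.
Moment equilibrium about A: M_A = Σ(load moments about A) − R_B·L = 556 − 20.97×10.5 = 335.8 kN·m.

M_A = 335.8 kN·m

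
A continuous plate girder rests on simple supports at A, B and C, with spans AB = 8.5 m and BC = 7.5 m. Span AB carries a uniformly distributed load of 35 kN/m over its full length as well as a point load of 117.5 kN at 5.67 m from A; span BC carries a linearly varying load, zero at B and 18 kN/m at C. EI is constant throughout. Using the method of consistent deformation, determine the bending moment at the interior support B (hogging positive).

M_B = 293.8 kN·m

Release continuity at B by inserting a hinge; the redundant is the internal moment M_B. The primary structure is two simply-supported spans AB and BC.
End slopes at the hinge B, treating each span as simply supported:
  span AB: UDL 35: wL³/(24EI) = 895.6/EI
  span AB: point load 117.5 at a = 5.67: Pab(L + a)/(6LEI) = 523.9/EI
  span BC: triangular load, peak 18: 7w₀L³/(360EI) = 147.7/EI
  relative rotation θ_0 = (1419 + 147.7)/EI = 1567/EI
A unit hogging moment at B produces rotation L₁/(3EI) + L₂/(3EI) = 5.333/EI.
Slope continuity at B: θ_0 = M_B·5.333/EI, so M_B = 1567/5.333 = 293.8 kN·m (hogging).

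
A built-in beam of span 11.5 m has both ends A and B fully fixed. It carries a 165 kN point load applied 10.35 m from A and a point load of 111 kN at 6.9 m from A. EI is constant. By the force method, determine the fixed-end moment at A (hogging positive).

M_A = 139.6 kN·m

Release both end moments; the primary structure is a simply-supported span AB with redundants M_A and M_B.
End rotations of the released simple span under the applied load (×1/EI):
  at A: point load 165 at a = 10.35: Pab(L + b)/(6LEI) = 360.1/EI
  at B: point load 165 at a = 10.35: Pab(L + a)/(6LEI) = 621.9/EI
  at A: point load 111 at a = 6.9: Pab(L + b)/(6LEI) = 822.1/EI
  at B: point load 111 at a = 6.9: Pab(L + a)/(6LEI) = 939.5/EI
  θ_A0 = 1182/EI,  θ_B0 = 1561/EI
Flexibility coefficients: a unit moment at one end gives L/(3EI) there and L/(6EI) at the far end, so f₁₁ = f₂₂ = 3.833/EI and f₁₂ = f₂₁ = 1.917/EI.
Compatibility — zero rotation at each built-in end:
  3.833 M_A + 1.917 M_B = 1182
  1.917 M_A + 3.833 M_B = 1561
Solving the pair gives M_A = 139.6 kN·m and M_B = 337.5 kN·m (hogging).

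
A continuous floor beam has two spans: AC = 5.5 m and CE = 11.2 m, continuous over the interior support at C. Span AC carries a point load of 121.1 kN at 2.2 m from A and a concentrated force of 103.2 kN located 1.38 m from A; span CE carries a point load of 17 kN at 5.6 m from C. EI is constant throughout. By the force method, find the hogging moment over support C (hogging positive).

Release continuity at C by inserting a hinge; the redundant is the internal moment M_C. The primary structure is two simply-supported spans AC and CE.
Rotations at C on the released spans (each span's end-slope, ×1/EI):
  span AC: point load 121.1 at a = 2.2: Pab(L + a)/(6LEI) = 205.1/EI
  span AC: point load 103.2 at a = 1.38: Pab(L + a)/(6LEI) = 122.3/EI
  span CE: point load 17 at a = 5.6: Pab(L + b)/(6LEI) = 133.3/EI
  relative rotation θ_0 = (327.5 + 133.3)/EI = 460.8/EI
A unit hogging moment at C produces rotation L₁/(3EI) + L₂/(3EI) = 5.567/EI.
Compatibility: M_C·(L₁+L₂)/(3EI) = θ_0, giving M_C = 82.77 kN·m (hogging).

M_C = 82.77 kN·m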